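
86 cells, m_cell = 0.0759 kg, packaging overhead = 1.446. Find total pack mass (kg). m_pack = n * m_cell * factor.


m_pack = n * m_cell * overhead = 86 * 0.0759 * 1.446 = 9.439 kg

9.439 kg


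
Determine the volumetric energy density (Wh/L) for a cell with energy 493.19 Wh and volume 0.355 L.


Volumetric ED = 493.19 Wh / 0.355 L = 1389 Wh/L

1389 Wh/L


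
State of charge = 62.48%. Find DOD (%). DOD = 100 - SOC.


DOD = 100 - SOC = 100 - 62.48 = 37.52%

37.52%


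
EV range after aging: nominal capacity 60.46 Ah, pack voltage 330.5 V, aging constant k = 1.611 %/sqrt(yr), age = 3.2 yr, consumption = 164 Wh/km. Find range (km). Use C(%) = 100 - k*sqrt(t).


Step 1: capacity retention = 100 - 1.611 * sqrt(3.2) = 100 - 1.611 * 1.7889 = 97.118%
Step 2: C_now = 60.46 * 97.118/100 = 58.718 Ah
Step 3: E_pack = V * C_now = 330.5 * 58.718 = 19406 Wh
Step 4: range = E_pack / consumption = 19406 / 164 = 118.3 km

118.3 km


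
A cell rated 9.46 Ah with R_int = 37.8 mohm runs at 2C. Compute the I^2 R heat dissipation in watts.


Convert: R = 37.8 mohm = 0.0378 ohm
Step 1: I = C_rate * capacity = 2 * 9.46 = 18.92 A
Step 2: Q = I^2 * R = 18.92^2 * 0.0378 = 357.97 * 0.0378 = 13.53 W

13.53 W


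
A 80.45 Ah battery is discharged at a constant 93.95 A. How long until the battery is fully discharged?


t = capacity / current = 80.45 / 93.95 = 0.8563 hr

0.8563 hr


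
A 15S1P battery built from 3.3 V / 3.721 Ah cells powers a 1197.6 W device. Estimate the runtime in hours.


Step 1: E_pack = Ns * V_cell * Np * C_cell = 15 * 3.3 * 1 * 3.721 = 184.19 Wh
Step 2: t = E_pack / P = 184.19 / 1197.6 = 0.1538 hr

0.1538 hr


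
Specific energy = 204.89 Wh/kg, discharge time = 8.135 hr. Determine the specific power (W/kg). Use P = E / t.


P_specific = E / t = 204.89 / 8.135 = 25.19 W/kg

25.19 W/kg


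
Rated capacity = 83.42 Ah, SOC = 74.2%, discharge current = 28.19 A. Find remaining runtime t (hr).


Step 1: remaining = SOC/100 * C_total = 74.2/100 * 83.42 = 61.898 Ah
Step 2: t = remaining / I = 61.898 / 28.19 = 2.196 hr

2.196 hr


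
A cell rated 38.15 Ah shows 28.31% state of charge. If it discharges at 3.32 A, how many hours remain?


Step 1: remaining = SOC/100 * C_total = 28.31/100 * 38.15 = 10.8 Ah
Step 2: t = remaining / I = 10.8 / 3.32 = 3.253 hr

3.253 hr


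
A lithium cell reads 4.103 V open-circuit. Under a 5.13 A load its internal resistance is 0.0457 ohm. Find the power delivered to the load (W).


Step 1: V_terminal = OCV - I*R = 4.103 - 5.13 * 0.0457 = 3.8686 V
Step 2: P_out = V_terminal * I = 3.8686 * 5.13 = 19.85 W

19.85 W


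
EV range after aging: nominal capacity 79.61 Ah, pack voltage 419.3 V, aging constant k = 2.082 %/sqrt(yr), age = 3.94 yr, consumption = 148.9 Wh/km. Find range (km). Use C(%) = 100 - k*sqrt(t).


Step 1: capacity retention = 100 - 2.082 * sqrt(3.94) = 100 - 2.082 * 1.9849 = 95.867%
Step 2: C_now = 79.61 * 95.867/100 = 76.32 Ah
Step 3: E_pack = V * C_now = 419.3 * 76.32 = 32001 Wh
Step 4: range = E_pack / consumption = 32001 / 148.9 = 214.9 km

214.9 km


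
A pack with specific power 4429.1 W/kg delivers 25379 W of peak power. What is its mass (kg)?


m = P / SP = 25379 / 4429.1 = 5.730 kg

5.730 kg


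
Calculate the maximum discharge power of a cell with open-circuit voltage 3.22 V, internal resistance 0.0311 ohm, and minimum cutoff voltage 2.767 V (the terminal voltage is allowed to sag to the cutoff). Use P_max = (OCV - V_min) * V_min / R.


P_max = (OCV - V_min) * V_min / R = (3.22 - 2.767) * 2.767 / 0.0311 = 0.453 * 2.767 / 0.0311 = 40.30 W

40.30 W


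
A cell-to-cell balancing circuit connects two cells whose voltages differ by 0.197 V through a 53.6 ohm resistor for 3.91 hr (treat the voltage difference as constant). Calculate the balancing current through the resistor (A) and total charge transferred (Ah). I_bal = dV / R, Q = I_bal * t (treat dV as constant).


I_bal = dV / R = 0.197 / 53.6 = 0.0036754 A
Q = I_bal * t = 0.0036754 * 3.91 = 0.01437 Ah

I=0.0036754 A, Q=0.01437 Ah


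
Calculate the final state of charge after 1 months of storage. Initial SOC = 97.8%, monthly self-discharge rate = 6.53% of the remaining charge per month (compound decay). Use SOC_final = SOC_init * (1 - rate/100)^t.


Monthly retention factor = 1 - 6.53/100 = 0.9347
Over 1 months: factor^1 = 0.9347
SOC_final = 97.8 * 0.9347 = 91.41%

91.41%


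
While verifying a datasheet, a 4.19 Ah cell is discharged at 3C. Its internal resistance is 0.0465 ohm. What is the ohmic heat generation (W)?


Step 1: I = C_rate * capacity = 3 * 4.19 = 12.57 A
Step 2: Q = I^2 * R = 12.57^2 * 0.0465 = 158 * 0.0465 = 7.347 W

7.347 W


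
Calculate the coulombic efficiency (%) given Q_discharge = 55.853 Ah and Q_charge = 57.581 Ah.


Coulombic efficiency = 55.853/57.581 * 100% = 97.00%

97.00%


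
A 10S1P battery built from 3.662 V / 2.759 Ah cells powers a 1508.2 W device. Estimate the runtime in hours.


Step 1: E_pack = Ns * V_cell * Np * C_cell = 10 * 3.662 * 1 * 2.759 = 101.03 Wh
Step 2: t = E_pack / P = 101.03 / 1508.2 = 0.06699 hr

0.06699 hr


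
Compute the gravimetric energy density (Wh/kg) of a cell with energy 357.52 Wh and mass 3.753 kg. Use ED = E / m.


Specific energy = 357.52 Wh / 3.753 kg = 95.26 Wh/kg

95.26 Wh/kg


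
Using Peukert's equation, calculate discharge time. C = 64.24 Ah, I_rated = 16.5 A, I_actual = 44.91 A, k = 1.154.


t_rated = C / I_rated = 64.24 / 16.5 = 3.8933 hr
(I_rated/I)^k = (0.3674)^1.154 = 0.3149
t = t_rated * (I_rated/I)^k = 3.8933 * 0.3149 = 1.226 hr

1.226 hr


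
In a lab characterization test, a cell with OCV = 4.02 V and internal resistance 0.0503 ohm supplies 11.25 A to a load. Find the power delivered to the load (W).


Step 1: V_terminal = OCV - I*R = 4.02 - 11.25 * 0.0503 = 3.4541 V
Step 2: P_out = V_terminal * I = 3.4541 * 11.25 = 38.86 W

38.86 W


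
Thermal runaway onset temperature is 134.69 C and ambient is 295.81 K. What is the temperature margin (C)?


Convert: T_ambient = 295.81 K = 22.66 C
margin = 134.69 - 22.66 = 112.03 C

112.03 C


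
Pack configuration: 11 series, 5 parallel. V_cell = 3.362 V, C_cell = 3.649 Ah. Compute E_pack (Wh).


V_pack = 11 * 3.362 = 36.982 V
C_pack = 5 * 3.649 = 18.245 Ah
E = V_pack * C_pack = 36.982 * 18.245 = 674.7 Wh

674.7 Wh


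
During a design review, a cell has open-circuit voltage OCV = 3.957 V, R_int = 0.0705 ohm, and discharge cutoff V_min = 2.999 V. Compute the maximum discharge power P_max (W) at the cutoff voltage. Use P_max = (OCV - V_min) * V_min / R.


P_max = (OCV - V_min) * V_min / R = (3.957 - 2.999) * 2.999 / 0.0705 = 0.958 * 2.999 / 0.0705 = 40.75 W

40.75 W


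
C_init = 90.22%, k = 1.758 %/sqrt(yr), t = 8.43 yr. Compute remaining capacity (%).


sqrt(t) = sqrt(8.43) = 2.9034
C_final = 90.22 - 1.758 * 2.9034 = 85.12%

85.12%


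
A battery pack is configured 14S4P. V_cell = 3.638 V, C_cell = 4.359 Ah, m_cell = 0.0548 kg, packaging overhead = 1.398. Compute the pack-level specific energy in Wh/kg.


Step 1: V_pack = 14 * 3.638 = 50.932 V
Step 2: C_pack = 4 * 4.359 = 17.436 Ah
Step 3: E_pack = V_pack * C_pack = 50.932 * 17.436 = 888.05 Wh
Step 4: m_pack = 14 * 4 * 0.0548 * 1.398 = 4.2902 kg
Step 5: ED = E_pack / m_pack = 888.05 / 4.2902 = 207.0 Wh/kg

207.0 Wh/kg


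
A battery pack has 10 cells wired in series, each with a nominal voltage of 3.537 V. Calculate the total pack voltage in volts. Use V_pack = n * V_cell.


Series voltages add: 10 * 3.537 V = 35.37 V

35.37 V


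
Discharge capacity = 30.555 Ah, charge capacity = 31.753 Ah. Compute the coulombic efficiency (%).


eta_c = Q_dis / Q_chg * 100 = 30.555 / 31.753 * 100 = 96.23%

96.23%


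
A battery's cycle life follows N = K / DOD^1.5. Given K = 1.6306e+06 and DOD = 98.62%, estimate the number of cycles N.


DOD^1.5 = 979.37
N = K / DOD^1.5 = 1.6306e+06 / 979.37 = 1665

1665 cycles


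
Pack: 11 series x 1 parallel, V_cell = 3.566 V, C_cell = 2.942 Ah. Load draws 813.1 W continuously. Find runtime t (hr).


Step 1: E_pack = Ns * V_cell * Np * C_cell = 11 * 3.566 * 1 * 2.942 = 115.4 Wh
Step 2: t = E_pack / P = 115.4 / 813.1 = 0.1419 hr

0.1419 hr


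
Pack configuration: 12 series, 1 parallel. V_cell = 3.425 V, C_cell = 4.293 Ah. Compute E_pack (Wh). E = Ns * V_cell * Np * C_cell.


E = Ns * Vcell * Np * Ccell = 12 * 3.425 * 1 * 4.293 = 176.4 Wh

176.4 Wh


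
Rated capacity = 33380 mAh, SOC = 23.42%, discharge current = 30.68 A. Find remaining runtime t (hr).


Convert: C_total = 33380 mAh = 33.38 Ah
Step 1: remaining = SOC/100 * C_total = 23.42/100 * 33.38 = 7.8176 Ah
Step 2: t = remaining / I = 7.8176 / 30.68 = 0.2548 hr

0.2548 hr


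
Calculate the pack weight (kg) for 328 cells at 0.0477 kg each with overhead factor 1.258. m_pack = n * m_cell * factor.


m_pack = n * m_cell * overhead = 328 * 0.0477 * 1.258 = 19.68 kg

19.68 kg


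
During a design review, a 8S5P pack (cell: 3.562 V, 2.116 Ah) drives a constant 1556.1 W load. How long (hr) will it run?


Step 1: E_pack = Ns * V_cell * Np * C_cell = 8 * 3.562 * 5 * 2.116 = 301.49 Wh
Step 2: t = E_pack / P = 301.49 / 1556.1 = 0.1937 hr

0.1937 hr


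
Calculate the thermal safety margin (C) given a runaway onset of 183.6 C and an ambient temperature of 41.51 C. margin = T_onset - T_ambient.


margin = T_onset - T_ambient = 183.6 - 41.51 = 142.09 C

142.09 C


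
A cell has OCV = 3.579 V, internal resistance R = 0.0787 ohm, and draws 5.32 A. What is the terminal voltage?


IR drop = 5.32 * 0.0787 = 0.41868 V
V = 3.579 - 0.41868 = 3.160 V

3.160 V


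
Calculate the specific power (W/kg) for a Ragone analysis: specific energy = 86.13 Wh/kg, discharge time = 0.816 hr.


Specific power = 86.13 Wh/kg / 0.816 hr = 105.6 W/kg

105.6 W/kg


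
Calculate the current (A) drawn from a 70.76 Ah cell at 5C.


I = C_rate * capacity = 5 * 70.76 = 353.8 A

353.8 A


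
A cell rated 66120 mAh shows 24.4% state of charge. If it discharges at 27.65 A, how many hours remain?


Convert: C_total = 66120 mAh = 66.12 Ah
Step 1: remaining = SOC/100 * C_total = 24.4/100 * 66.12 = 16.133 Ah
Step 2: t = remaining / I = 16.133 / 27.65 = 0.5835 hr

0.5835 hr


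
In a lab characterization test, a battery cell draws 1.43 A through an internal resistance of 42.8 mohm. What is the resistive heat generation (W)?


Convert: R = 42.8 mohm = 0.0428 ohm
I^2 = 2.0449
Q = 2.0449 * 0.0428 = 0.08752 W

0.08752 W


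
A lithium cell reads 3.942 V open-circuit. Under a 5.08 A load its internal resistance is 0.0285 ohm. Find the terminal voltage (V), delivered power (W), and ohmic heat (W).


Step 1: V_terminal = OCV - I*R = 3.942 - 5.08 * 0.0285 = 3.7972 V
Step 2: P_out = V_terminal * I = 3.7972 * 5.08 = 19.29 W
Step 3: Q = I^2 * R = 5.08^2 * 0.0285 = 0.7355 W

V=3.7972 V, P=19.29 W, Q=0.7355 W


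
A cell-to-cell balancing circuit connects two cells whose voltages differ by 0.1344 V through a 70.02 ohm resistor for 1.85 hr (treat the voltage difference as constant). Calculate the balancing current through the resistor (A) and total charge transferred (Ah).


First, Ohm's law: I_bal = 0.1344 V / 70.02 ohm = 0.0019195 A
Then Q = I * t = 0.0019195 A * 1.85 hr = 0.003551 Ah

I=0.0019195 A, Q=0.003551 Ah


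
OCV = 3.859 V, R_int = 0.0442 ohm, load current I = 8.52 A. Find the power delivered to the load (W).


Step 1: V_terminal = OCV - I*R = 3.859 - 8.52 * 0.0442 = 3.4824 V
Step 2: P_out = V_terminal * I = 3.4824 * 8.52 = 29.67 W

29.67 W


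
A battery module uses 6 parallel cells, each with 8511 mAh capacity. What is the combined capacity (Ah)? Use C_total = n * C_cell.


Convert: C_cell = 8511 mAh = 8.511 Ah
C_total = 6 * 8.511 = 51.066 Ah

51.066 Ah


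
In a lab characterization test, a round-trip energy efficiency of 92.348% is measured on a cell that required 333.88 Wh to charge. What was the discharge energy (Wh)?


E_dis = eta/100 * E_chg = 92.348/100 * 333.88 = 308.3 Wh

308.3 Wh


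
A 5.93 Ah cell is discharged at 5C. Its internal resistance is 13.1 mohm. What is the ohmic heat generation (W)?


Convert: R = 13.1 mohm = 0.0131 ohm
Step 1: I = C_rate * capacity = 5 * 5.93 = 29.65 A
Step 2: Q = I^2 * R = 29.65^2 * 0.0131 = 879.12 * 0.0131 = 11.52 W

11.52 W


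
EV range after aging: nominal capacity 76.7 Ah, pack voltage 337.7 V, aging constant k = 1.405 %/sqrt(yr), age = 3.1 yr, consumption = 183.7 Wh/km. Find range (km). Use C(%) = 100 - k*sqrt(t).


Step 1: capacity retention = 100 - 1.405 * sqrt(3.1) = 100 - 1.405 * 1.7607 = 97.526%
Step 2: C_now = 76.7 * 97.526/100 = 74.802 Ah
Step 3: E_pack = V * C_now = 337.7 * 74.802 = 25261 Wh
Step 4: range = E_pack / consumption = 25261 / 183.7 = 137.5 km

137.5 km


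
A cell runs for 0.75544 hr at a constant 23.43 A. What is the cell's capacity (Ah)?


C = I * t = 23.43 * 0.75544 = 17.70 Ah

17.70 Ah


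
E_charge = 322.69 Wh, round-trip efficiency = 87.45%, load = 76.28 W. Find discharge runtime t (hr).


Step 1: E_discharge = eta/100 * E_charge = 87.45/100 * 322.69 = 282.19 Wh
Step 2: t = E_discharge / P = 282.19 / 76.28 = 3.699 hr

3.699 hr


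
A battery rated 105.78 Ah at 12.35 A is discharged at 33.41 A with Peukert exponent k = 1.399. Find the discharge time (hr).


Step 1: t_rated = C / I_rated = 105.78 / 12.35 = 8.5652 hr
Step 2: ratio = 12.35 / 33.41 = 0.36965
Step 3: ratio^k = 0.36965^1.399 = 0.24851
Step 4: t = t_rated * ratio^k = 8.5652 * 0.24851 = 2.129 hr

2.129 hr


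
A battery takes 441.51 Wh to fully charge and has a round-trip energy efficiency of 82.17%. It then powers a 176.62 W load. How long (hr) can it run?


Step 1: E_discharge = eta/100 * E_charge = 82.17/100 * 441.51 = 362.79 Wh
Step 2: t = E_discharge / P = 362.79 / 176.62 = 2.054 hr

2.054 hr


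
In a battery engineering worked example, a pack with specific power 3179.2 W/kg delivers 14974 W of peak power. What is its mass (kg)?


m = P / SP = 14974 / 3179.2 = 4.710 kg

4.710 kg


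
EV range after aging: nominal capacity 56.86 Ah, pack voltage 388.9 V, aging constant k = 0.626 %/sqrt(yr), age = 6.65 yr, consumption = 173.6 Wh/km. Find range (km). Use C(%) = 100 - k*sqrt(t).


Step 1: capacity retention = 100 - 0.626 * sqrt(6.65) = 100 - 0.626 * 2.5788 = 98.386%
Step 2: C_now = 56.86 * 98.386/100 = 55.942 Ah
Step 3: E_pack = V * C_now = 388.9 * 55.942 = 21756 Wh
Step 4: range = E_pack / consumption = 21756 / 173.6 = 125.3 km

125.3 km


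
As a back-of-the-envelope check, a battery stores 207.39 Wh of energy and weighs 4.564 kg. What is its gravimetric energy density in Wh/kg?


Specific energy = 207.39 Wh / 4.564 kg = 45.44 Wh/kg

45.44 Wh/kg


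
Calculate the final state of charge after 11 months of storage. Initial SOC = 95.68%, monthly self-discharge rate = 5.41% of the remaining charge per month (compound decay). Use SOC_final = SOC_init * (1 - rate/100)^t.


Monthly retention factor = 1 - 5.41/100 = 0.9459
Over 11 months: factor^11 = 0.54237
SOC_final = 95.68 * 0.54237 = 51.89%

51.89%


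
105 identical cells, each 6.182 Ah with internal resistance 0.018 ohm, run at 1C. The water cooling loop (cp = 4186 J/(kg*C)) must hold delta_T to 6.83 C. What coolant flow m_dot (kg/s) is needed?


Step 1: I = 1 * 6.182 = 6.182 A
Step 2: Q_cell = I^2 * R = 6.182^2 * 0.018 = 0.68791 W
Step 3: Q_total = 105 * 0.68791 = 72.231 W
Step 4: m_dot = Q_total / (cp * dT) = 72.231 / (4186 * 6.83) = 0.002526 kg/s

0.002526 kg/s


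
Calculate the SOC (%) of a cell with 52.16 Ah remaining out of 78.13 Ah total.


SOC% = 52.16 / 78.13 * 100 = 66.76%

66.76%


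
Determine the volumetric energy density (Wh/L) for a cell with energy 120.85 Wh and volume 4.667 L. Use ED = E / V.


ED = E / V = 120.85 / 4.667 = 25.89 Wh/L

25.89 Wh/L


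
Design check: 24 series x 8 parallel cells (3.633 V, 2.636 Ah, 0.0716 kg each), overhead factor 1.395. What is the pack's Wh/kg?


Step 1: V_pack = 24 * 3.633 = 87.192 V
Step 2: C_pack = 8 * 2.636 = 21.088 Ah
Step 3: E_pack = V_pack * C_pack = 87.192 * 21.088 = 1838.7 Wh
Step 4: m_pack = 24 * 8 * 0.0716 * 1.395 = 19.177 kg
Step 5: ED = E_pack / m_pack = 1838.7 / 19.177 = 95.88 Wh/kg

95.88 Wh/kg


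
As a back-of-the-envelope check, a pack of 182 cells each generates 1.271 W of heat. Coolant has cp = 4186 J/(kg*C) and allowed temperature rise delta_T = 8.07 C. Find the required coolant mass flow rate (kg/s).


Step 1: Total heat Q = 182 * 1.271 W = 231.32 W
Step 2: denom = cp * dT = 4186 * 8.07 = 33781
Step 3: m_dot = 231.32 / 33781 = 0.006848 kg/s

0.006848 kg/s


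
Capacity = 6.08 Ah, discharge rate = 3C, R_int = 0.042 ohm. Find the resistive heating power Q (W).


Step 1: I = C_rate * capacity = 3 * 6.08 = 18.24 A
Step 2: Q = I^2 * R = 18.24^2 * 0.042 = 332.7 * 0.042 = 13.97 W

13.97 W


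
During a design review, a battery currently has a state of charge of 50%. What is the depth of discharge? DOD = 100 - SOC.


DOD = 100 - SOC = 100 - 50 = 50%

50%


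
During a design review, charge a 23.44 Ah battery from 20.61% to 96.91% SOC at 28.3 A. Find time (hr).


delta_Ah = 23.44 * (96.91 - 20.61) / 100 = 17.885 Ah
t = delta_Ah / I = 17.885 / 28.3 = 0.6320 hr

0.6320 hr


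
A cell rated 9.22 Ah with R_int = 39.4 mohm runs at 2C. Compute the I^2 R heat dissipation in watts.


Convert: R = 39.4 mohm = 0.0394 ohm
Step 1: I = C_rate * capacity = 2 * 9.22 = 18.44 A
Step 2: Q = I^2 * R = 18.44^2 * 0.0394 = 340.03 * 0.0394 = 13.40 W

13.40 W


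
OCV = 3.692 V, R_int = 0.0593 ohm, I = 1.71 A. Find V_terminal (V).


IR drop = 1.71 * 0.0593 = 0.1014 V
V = 3.692 - 0.1014 = 3.591 V

3.591 V


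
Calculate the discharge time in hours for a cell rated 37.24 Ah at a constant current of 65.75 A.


t = capacity / current = 37.24 / 65.75 = 0.5664 hr

0.5664 hr


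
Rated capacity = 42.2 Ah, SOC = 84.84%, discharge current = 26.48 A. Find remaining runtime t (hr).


Step 1: remaining = SOC/100 * C_total = 84.84/100 * 42.2 = 35.802 Ah
Step 2: t = remaining / I = 35.802 / 26.48 = 1.352 hr

1.352 hr


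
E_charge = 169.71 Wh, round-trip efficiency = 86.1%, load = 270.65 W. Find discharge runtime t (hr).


Step 1: E_discharge = eta/100 * E_charge = 86.1/100 * 169.71 = 146.12 Wh
Step 2: t = E_discharge / P = 146.12 / 270.65 = 0.5399 hr

0.5399 hr


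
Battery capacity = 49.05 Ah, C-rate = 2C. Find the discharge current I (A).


At 2C: I = 2 * 49.05 Ah = 98.1 A

98.1 A


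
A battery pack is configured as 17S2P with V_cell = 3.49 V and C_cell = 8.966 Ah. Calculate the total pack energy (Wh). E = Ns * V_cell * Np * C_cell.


E = Ns * Vcell * Np * Ccell = 17 * 3.49 * 2 * 8.966 = 1064 Wh

1064 Wh


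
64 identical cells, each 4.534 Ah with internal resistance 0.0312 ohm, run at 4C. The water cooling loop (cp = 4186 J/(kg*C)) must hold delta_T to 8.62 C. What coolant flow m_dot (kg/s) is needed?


Step 1: I = 4 * 4.534 = 18.136 A
Step 2: Q_cell = I^2 * R = 18.136^2 * 0.0312 = 10.262 W
Step 3: Q_total = 64 * 10.262 = 656.77 W
Step 4: m_dot = Q_total / (cp * dT) = 656.77 / (4186 * 8.62) = 0.01820 kg/s

0.01820 kg/s


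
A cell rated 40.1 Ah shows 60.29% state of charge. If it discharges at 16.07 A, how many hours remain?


Step 1: remaining = SOC/100 * C_total = 60.29/100 * 40.1 = 24.176 Ah
Step 2: t = remaining / I = 24.176 / 16.07 = 1.504 hr

1.504 hr


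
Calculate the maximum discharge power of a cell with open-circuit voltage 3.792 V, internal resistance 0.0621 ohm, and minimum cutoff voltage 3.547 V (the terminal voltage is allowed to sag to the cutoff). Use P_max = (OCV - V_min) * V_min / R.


P_max = (OCV - V_min) * V_min / R = (3.792 - 3.547) * 3.547 / 0.0621 = 0.245 * 3.547 / 0.0621 = 13.99 W

13.99 W


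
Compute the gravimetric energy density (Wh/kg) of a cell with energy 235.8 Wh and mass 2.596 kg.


Specific energy = 235.8 Wh / 2.596 kg = 90.83 Wh/kg

90.83 Wh/kg


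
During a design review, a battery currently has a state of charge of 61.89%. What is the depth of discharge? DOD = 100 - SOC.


Complement of SOC: DOD = 100% - 61.89% = 38.11%

38.11%


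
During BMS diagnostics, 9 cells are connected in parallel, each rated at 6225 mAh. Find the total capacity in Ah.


Convert: C_cell = 6225 mAh = 6.225 Ah
C_total = 9 * 6.225 = 56.025 Ah

56.025 Ah


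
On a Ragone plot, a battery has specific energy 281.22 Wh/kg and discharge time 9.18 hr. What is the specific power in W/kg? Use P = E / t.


P_specific = E / t = 281.22 / 9.18 = 30.63 W/kg

30.63 W/kg


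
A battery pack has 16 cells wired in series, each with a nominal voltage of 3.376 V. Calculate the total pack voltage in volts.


Series voltages add: 16 * 3.376 V = 54.016 V

54.016 V


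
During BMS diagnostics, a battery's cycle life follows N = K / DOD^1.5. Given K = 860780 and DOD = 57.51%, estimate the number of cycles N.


DOD^1.5 = 436.13
N = K / DOD^1.5 = 860780 / 436.13 = 1974

1974 cycles


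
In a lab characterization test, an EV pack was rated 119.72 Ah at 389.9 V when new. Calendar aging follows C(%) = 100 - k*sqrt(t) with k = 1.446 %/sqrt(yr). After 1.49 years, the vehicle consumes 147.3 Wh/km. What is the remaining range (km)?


Step 1: capacity retention = 100 - 1.446 * sqrt(1.49) = 100 - 1.446 * 1.2207 = 98.235%
Step 2: C_now = 119.72 * 98.235/100 = 117.61 Ah
Step 3: E_pack = V * C_now = 389.9 * 117.61 = 45856 Wh
Step 4: range = E_pack / consumption = 45856 / 147.3 = 311.3 km

311.3 km


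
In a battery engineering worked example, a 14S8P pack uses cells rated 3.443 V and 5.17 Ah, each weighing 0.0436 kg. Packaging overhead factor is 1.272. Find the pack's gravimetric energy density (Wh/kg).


Step 1: V_pack = 14 * 3.443 = 48.202 V
Step 2: C_pack = 8 * 5.17 = 41.36 Ah
Step 3: E_pack = V_pack * C_pack = 48.202 * 41.36 = 1993.6 Wh
Step 4: m_pack = 14 * 8 * 0.0436 * 1.272 = 6.2114 kg
Step 5: ED = E_pack / m_pack = 1993.6 / 6.2114 = 321.0 Wh/kg

321.0 Wh/kg


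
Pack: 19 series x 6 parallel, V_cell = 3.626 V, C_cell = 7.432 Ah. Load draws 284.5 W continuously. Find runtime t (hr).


Step 1: E_pack = Ns * V_cell * Np * C_cell = 19 * 3.626 * 6 * 7.432 = 3072.1 Wh
Step 2: t = E_pack / P = 3072.1 / 284.5 = 10.80 hr

10.80 hr


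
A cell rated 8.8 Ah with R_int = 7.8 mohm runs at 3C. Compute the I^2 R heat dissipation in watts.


Convert: R = 7.8 mohm = 0.0078 ohm
Step 1: I = C_rate * capacity = 3 * 8.8 = 26.4 A
Step 2: Q = I^2 * R = 26.4^2 * 0.0078 = 696.96 * 0.0078 = 5.436 W

5.436 W


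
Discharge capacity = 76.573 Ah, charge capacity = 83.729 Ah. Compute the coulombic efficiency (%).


Coulombic efficiency = 76.573/83.729 * 100% = 91.45%

91.45%


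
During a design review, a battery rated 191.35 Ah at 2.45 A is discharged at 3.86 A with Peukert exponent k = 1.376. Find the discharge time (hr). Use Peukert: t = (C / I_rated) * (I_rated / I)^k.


Step 1: t_rated = C / I_rated = 191.35 / 2.45 = 78.102 hr
Step 2: ratio = 2.45 / 3.86 = 0.63472
Step 3: ratio^k = 0.63472^1.376 = 0.535
Step 4: t = t_rated * ratio^k = 78.102 * 0.535 = 41.78 hr

41.78 hr


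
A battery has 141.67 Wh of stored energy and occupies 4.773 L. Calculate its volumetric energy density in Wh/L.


ED = E / V = 141.67 / 4.773 = 29.68 Wh/L

29.68 Wh/L


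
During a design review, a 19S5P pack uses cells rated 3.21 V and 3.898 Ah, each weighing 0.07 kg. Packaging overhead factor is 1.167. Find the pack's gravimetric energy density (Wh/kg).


Step 1: V_pack = 19 * 3.21 = 60.99 V
Step 2: C_pack = 5 * 3.898 = 19.49 Ah
Step 3: E_pack = V_pack * C_pack = 60.99 * 19.49 = 1188.7 Wh
Step 4: m_pack = 19 * 5 * 0.07 * 1.167 = 7.7606 kg
Step 5: ED = E_pack / m_pack = 1188.7 / 7.7606 = 153.2 Wh/kg

153.2 Wh/kg


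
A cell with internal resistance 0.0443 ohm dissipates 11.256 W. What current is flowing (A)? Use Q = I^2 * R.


I = sqrt(Q / R) = sqrt(11.256 / 0.0443) = sqrt(254.09) = 15.94 A

15.94 A


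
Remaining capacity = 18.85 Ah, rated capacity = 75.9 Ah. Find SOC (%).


SOC% = 18.85 / 75.9 * 100 = 24.84%

24.84%


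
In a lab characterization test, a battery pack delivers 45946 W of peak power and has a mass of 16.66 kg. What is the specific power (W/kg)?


Specific power = 45946 W / 16.66 kg = 2758 W/kg

2758 W/kg


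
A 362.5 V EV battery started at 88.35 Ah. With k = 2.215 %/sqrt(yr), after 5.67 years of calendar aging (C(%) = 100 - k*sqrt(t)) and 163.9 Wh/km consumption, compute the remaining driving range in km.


Step 1: capacity retention = 100 - 2.215 * sqrt(5.67) = 100 - 2.215 * 2.3812 = 94.726%
Step 2: C_now = 88.35 * 94.726/100 = 83.69 Ah
Step 3: E_pack = V * C_now = 362.5 * 83.69 = 30338 Wh
Step 4: range = E_pack / consumption = 30338 / 163.9 = 185.1 km

185.1 km


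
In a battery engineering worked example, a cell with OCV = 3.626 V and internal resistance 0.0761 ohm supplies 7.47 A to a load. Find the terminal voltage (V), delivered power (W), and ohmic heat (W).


Step 1: V_terminal = OCV - I*R = 3.626 - 7.47 * 0.0761 = 3.0575 V
Step 2: P_out = V_terminal * I = 3.0575 * 7.47 = 22.84 W
Step 3: Q = I^2 * R = 7.47^2 * 0.0761 = 4.246 W

V=3.0575 V, P=22.84 W, Q=4.246 W


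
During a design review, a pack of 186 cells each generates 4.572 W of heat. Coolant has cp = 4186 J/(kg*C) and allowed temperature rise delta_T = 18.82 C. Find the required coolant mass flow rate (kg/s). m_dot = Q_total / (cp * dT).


Q_total = 186 * 4.572 = 850.39 W
m_dot = Q_total / (cp * dT) = 850.39 / (4186 * 18.82) = 0.01079 kg/s

0.01079 kg/s


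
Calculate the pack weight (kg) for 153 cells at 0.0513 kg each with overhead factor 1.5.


Cell mass sum = 153 * 0.0513 = 7.8489 kg
With overhead 1.5: m_pack = 7.8489 * 1.5 = 11.77 kg

11.77 kg


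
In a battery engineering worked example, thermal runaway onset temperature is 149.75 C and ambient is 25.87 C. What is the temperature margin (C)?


Safety margin = 149.75 C - 25.87 C = 123.88 C

123.88 C


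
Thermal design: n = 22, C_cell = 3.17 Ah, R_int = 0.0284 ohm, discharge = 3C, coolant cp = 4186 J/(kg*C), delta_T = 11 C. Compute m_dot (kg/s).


Step 1: I = 3 * 3.17 = 9.51 A
Step 2: Q_cell = I^2 * R = 9.51^2 * 0.0284 = 2.5685 W
Step 3: Q_total = 22 * 2.5685 = 56.507 W
Step 4: m_dot = Q_total / (cp * dT) = 56.507 / (4186 * 11) = 0.001227 kg/s

0.001227 kg/s


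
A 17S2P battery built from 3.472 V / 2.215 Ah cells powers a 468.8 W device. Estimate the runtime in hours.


Step 1: E_pack = Ns * V_cell * Np * C_cell = 17 * 3.472 * 2 * 2.215 = 261.48 Wh
Step 2: t = E_pack / P = 261.48 / 468.8 = 0.5578 hr

0.5578 hr


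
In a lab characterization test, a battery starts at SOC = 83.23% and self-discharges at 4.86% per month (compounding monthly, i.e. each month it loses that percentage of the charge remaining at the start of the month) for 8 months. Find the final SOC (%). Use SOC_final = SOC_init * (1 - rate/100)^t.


decay = (1 - 4.86/100)^8 = 0.67128
SOC_final = 83.23 * 0.67128 = 55.87%

55.87%


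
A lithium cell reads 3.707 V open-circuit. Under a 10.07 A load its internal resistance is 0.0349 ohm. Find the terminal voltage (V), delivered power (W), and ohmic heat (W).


Step 1: V_terminal = OCV - I*R = 3.707 - 10.07 * 0.0349 = 3.3556 V
Step 2: P_out = V_terminal * I = 3.3556 * 10.07 = 33.79 W
Step 3: Q = I^2 * R = 10.07^2 * 0.0349 = 3.539 W

V=3.3556 V, P=33.79 W, Q=3.539 W


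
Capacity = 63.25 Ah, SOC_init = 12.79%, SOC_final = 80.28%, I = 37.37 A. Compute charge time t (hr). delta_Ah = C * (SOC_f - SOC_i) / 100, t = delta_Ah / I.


delta_Ah = 63.25 * (80.28 - 12.79) / 100 = 42.687 Ah
t = delta_Ah / I = 42.687 / 37.37 = 1.142 hr

1.142 hr


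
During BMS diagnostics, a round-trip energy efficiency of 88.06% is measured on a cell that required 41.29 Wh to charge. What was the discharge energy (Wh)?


E_dis = eta/100 * E_chg = 88.06/100 * 41.29 = 36.36 Wh

36.36 Wh


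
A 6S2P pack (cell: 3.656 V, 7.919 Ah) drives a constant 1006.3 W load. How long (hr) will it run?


Step 1: E_pack = Ns * V_cell * Np * C_cell = 6 * 3.656 * 2 * 7.919 = 347.42 Wh
Step 2: t = E_pack / P = 347.42 / 1006.3 = 0.3452 hr

0.3452 hr


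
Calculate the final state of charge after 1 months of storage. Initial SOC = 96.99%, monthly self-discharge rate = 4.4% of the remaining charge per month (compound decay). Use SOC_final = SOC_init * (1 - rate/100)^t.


Monthly retention factor = 1 - 4.4/100 = 0.956
Over 1 months: factor^1 = 0.956
SOC_final = 96.99 * 0.956 = 92.72%

92.72%


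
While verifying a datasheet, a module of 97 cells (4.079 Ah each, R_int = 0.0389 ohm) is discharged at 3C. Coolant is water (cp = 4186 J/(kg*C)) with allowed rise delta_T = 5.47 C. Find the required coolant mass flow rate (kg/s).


Step 1: I = 3 * 4.079 = 12.237 A
Step 2: Q_cell = I^2 * R = 12.237^2 * 0.0389 = 5.825 W
Step 3: Q_total = 97 * 5.825 = 565.03 W
Step 4: m_dot = Q_total / (cp * dT) = 565.03 / (4186 * 5.47) = 0.02468 kg/s

0.02468 kg/s


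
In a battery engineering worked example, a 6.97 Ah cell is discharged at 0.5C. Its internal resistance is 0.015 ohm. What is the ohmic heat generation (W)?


Step 1: I = C_rate * capacity = 0.5 * 6.97 = 3.485 A
Step 2: Q = I^2 * R = 3.485^2 * 0.015 = 12.145 * 0.015 = 0.1822 W

0.1822 W


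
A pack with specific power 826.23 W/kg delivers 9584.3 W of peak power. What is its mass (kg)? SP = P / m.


m = P / SP = 9584.3 / 826.23 = 11.60 kg

11.60 kg


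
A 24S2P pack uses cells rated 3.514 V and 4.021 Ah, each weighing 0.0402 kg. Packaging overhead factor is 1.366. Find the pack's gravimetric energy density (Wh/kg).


Step 1: V_pack = 24 * 3.514 = 84.336 V
Step 2: C_pack = 2 * 4.021 = 8.042 Ah
Step 3: E_pack = V_pack * C_pack = 84.336 * 8.042 = 678.23 Wh
Step 4: m_pack = 24 * 2 * 0.0402 * 1.366 = 2.6358 kg
Step 5: ED = E_pack / m_pack = 678.23 / 2.6358 = 257.3 Wh/kg

257.3 Wh/kg


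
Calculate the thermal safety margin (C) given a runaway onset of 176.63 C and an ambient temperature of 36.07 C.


Safety margin = 176.63 C - 36.07 C = 140.56 C

140.56 C


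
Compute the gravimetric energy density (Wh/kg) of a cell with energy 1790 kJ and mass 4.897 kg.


Convert: E = 1790 kJ = 497.22 Wh
ED = E / m = 497.22 / 4.897 = 101.5 Wh/kg

101.5 Wh/kg


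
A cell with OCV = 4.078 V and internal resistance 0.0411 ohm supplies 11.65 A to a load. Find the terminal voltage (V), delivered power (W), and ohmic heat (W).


Step 1: V_terminal = OCV - I*R = 4.078 - 11.65 * 0.0411 = 3.5992 V
Step 2: P_out = V_terminal * I = 3.5992 * 11.65 = 41.93 W
Step 3: Q = I^2 * R = 11.65^2 * 0.0411 = 5.578 W

V=3.5992 V, P=41.93 W, Q=5.578 W


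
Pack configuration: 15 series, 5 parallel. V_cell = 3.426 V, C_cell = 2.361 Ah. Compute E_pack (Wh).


E = Ns * Vcell * Np * Ccell = 15 * 3.426 * 5 * 2.361 = 606.7 Wh

606.7 Wh


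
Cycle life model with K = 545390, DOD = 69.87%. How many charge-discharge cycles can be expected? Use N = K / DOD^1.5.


DOD^1.5 = 584.03
N = K / DOD^1.5 = 545390 / 584.03 = 933.8

933.8 cycles


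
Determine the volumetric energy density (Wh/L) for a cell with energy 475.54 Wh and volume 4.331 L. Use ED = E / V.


ED = E / V = 475.54 / 4.331 = 109.8 Wh/L

109.8 Wh/L


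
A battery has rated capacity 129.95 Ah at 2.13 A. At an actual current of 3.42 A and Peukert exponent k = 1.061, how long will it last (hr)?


t_rated = C / I_rated = 129.95 / 2.13 = 61.009 hr
(I_rated/I)^k = (0.62281)^1.061 = 0.60508
t = t_rated * (I_rated/I)^k = 61.009 * 0.60508 = 36.92 hr

36.92 hr


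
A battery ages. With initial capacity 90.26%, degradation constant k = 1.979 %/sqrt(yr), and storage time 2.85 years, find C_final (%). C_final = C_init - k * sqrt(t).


Step 1: sqrt(2.85 yr) = 1.6882
Step 2: drop = 1.979 * 1.6882 = 3.3409
Step 3: C_final = 90.26 - 3.3409 = 86.92%

86.92%


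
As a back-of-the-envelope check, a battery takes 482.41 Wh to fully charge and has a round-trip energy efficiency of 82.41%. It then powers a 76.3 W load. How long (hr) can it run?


Step 1: E_discharge = eta/100 * E_charge = 82.41/100 * 482.41 = 397.55 Wh
Step 2: t = E_discharge / P = 397.55 / 76.3 = 5.210 hr

5.210 hr


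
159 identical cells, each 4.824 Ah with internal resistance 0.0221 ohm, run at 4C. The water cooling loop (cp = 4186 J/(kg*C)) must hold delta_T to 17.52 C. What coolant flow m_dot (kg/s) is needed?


Step 1: I = 4 * 4.824 = 19.296 A
Step 2: Q_cell = I^2 * R = 19.296^2 * 0.0221 = 8.2286 W
Step 3: Q_total = 159 * 8.2286 = 1308.3 W
Step 4: m_dot = Q_total / (cp * dT) = 1308.3 / (4186 * 17.52) = 0.01784 kg/s

0.01784 kg/s


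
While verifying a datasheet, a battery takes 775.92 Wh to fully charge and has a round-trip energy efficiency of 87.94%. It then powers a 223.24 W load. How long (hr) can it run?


Step 1: E_discharge = eta/100 * E_charge = 87.94/100 * 775.92 = 682.34 Wh
Step 2: t = E_discharge / P = 682.34 / 223.24 = 3.057 hr

3.057 hr


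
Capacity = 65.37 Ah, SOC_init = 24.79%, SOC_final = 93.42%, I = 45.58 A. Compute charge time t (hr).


delta_Ah = 65.37 * (93.42 - 24.79) / 100 = 44.863 Ah
t = delta_Ah / I = 44.863 / 45.58 = 0.9843 hr

0.9843 hr


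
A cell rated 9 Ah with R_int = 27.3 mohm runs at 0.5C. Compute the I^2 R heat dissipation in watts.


Convert: R = 27.3 mohm = 0.0273 ohm
Step 1: I = C_rate * capacity = 0.5 * 9 = 4.5 A
Step 2: Q = I^2 * R = 4.5^2 * 0.0273 = 20.25 * 0.0273 = 0.5528 W

0.5528 W


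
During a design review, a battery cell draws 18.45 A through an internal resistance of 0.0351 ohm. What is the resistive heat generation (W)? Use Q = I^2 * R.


Q = I^2 * R = 18.45^2 * 0.0351 = 11.95 W

11.95 W


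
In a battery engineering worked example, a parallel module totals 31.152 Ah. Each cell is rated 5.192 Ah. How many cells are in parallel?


n = C_total / C_cell = 31.152 / 5.192 = 6

6


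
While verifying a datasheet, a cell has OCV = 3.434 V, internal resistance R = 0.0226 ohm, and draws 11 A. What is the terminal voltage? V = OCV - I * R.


IR drop = 11 * 0.0226 = 0.2486 V
V = 3.434 - 0.2486 = 3.185 V

3.185 V


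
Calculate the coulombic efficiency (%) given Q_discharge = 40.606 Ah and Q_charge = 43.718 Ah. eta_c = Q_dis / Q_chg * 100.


Coulombic efficiency = 40.606/43.718 * 100% = 92.88%

92.88%


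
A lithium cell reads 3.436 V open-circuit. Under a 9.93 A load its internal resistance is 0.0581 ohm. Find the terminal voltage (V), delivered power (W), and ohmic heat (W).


Step 1: V_terminal = OCV - I*R = 3.436 - 9.93 * 0.0581 = 2.8591 V
Step 2: P_out = V_terminal * I = 2.8591 * 9.93 = 28.39 W
Step 3: Q = I^2 * R = 9.93^2 * 0.0581 = 5.729 W

V=2.8591 V, P=28.39 W, Q=5.729 W


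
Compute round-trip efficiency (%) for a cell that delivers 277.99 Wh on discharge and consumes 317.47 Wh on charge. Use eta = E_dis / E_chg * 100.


eta_e = E_dis / E_chg * 100 = 277.99 / 317.47 * 100 = 87.56%

87.56%


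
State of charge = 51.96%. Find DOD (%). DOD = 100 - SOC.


DOD = 100 - SOC = 100 - 51.96 = 48.04%

48.04%


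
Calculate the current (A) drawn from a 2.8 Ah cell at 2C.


At 2C: I = 2 * 2.8 Ah = 5.6 A

5.6 A


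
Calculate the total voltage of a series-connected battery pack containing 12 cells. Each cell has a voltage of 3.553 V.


Series voltages add: 12 * 3.553 V = 42.636 V

42.636 V


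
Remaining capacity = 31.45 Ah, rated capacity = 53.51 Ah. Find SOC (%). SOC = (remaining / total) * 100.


SOC% = 31.45 / 53.51 * 100 = 58.77%

58.77%


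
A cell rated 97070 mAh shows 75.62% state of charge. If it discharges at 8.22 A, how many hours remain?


Convert: C_total = 97070 mAh = 97.07 Ah
Step 1: remaining = SOC/100 * C_total = 75.62/100 * 97.07 = 73.404 Ah
Step 2: t = remaining / I = 73.404 / 8.22 = 8.930 hr

8.930 hr


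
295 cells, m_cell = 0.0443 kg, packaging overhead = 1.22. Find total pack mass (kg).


m_pack = n * m_cell * overhead = 295 * 0.0443 * 1.22 = 15.94 kg

15.94 kg


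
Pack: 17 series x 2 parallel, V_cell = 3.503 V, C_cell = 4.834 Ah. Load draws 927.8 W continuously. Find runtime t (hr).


Step 1: E_pack = Ns * V_cell * Np * C_cell = 17 * 3.503 * 2 * 4.834 = 575.74 Wh
Step 2: t = E_pack / P = 575.74 / 927.8 = 0.6205 hr

0.6205 hr


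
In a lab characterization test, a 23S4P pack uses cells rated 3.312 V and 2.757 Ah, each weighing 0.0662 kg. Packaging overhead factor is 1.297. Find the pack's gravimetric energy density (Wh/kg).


Step 1: V_pack = 23 * 3.312 = 76.176 V
Step 2: C_pack = 4 * 2.757 = 11.028 Ah
Step 3: E_pack = V_pack * C_pack = 76.176 * 11.028 = 840.07 Wh
Step 4: m_pack = 23 * 4 * 0.0662 * 1.297 = 7.8992 kg
Step 5: ED = E_pack / m_pack = 840.07 / 7.8992 = 106.3 Wh/kg

106.3 Wh/kg


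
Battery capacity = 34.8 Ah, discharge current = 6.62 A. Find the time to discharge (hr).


t = capacity / current = 34.8 / 6.62 = 5.257 hr

5.257 hr


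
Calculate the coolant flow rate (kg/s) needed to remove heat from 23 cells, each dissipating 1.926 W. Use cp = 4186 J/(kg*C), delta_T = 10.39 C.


Step 1: Total heat Q = 23 * 1.926 W = 44.298 W
Step 2: denom = cp * dT = 4186 * 10.39 = 43493
Step 3: m_dot = 44.298 / 43493 = 0.001019 kg/s

0.001019 kg/s


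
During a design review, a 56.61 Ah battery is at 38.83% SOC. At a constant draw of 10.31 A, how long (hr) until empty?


Step 1: remaining = SOC/100 * C_total = 38.83/100 * 56.61 = 21.982 Ah
Step 2: t = remaining / I = 21.982 / 10.31 = 2.132 hr

2.132 hr


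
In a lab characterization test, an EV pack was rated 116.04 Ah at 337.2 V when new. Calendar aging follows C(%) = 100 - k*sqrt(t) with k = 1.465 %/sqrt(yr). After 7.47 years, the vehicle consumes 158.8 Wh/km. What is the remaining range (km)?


Step 1: capacity retention = 100 - 1.465 * sqrt(7.47) = 100 - 1.465 * 2.7331 = 95.996%
Step 2: C_now = 116.04 * 95.996/100 = 111.39 Ah
Step 3: E_pack = V * C_now = 337.2 * 111.39 = 37561 Wh
Step 4: range = E_pack / consumption = 37561 / 158.8 = 236.5 km

236.5 km


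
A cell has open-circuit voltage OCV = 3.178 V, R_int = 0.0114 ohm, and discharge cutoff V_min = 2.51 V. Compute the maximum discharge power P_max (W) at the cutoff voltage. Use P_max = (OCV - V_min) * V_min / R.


P_max = (OCV - V_min) * V_min / R = (3.178 - 2.51) * 2.51 / 0.0114 = 0.668 * 2.51 / 0.0114 = 147.1 W

147.1 W


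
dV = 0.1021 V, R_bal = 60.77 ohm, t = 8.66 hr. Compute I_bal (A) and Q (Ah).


First, Ohm's law: I_bal = 0.1021 V / 60.77 ohm = 0.0016801 A
Then Q = I * t = 0.0016801 A * 8.66 hr = 0.01455 Ah

I=0.0016801 A, Q=0.01455 Ah


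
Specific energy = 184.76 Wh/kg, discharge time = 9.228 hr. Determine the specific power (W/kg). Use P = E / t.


Specific power = 184.76 Wh/kg / 9.228 hr = 20.02 W/kg

20.02 W/kg


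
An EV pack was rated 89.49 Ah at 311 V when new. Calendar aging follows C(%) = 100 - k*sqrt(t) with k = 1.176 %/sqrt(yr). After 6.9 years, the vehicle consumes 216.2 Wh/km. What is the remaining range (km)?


Step 1: capacity retention = 100 - 1.176 * sqrt(6.9) = 100 - 1.176 * 2.6268 = 96.911%
Step 2: C_now = 89.49 * 96.911/100 = 86.726 Ah
Step 3: E_pack = V * C_now = 311 * 86.726 = 26972 Wh
Step 4: range = E_pack / consumption = 26972 / 216.2 = 124.8 km

124.8 km


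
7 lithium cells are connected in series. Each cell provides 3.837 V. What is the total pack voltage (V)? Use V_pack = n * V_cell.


With 7 cells in series at 3.837 V each, V_pack = 26.859 V

26.859 V


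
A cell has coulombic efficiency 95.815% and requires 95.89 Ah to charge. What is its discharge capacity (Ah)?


Q_dis = eta/100 * Q_chg = 95.815/100 * 95.89 = 91.88 Ah

91.88 Ah


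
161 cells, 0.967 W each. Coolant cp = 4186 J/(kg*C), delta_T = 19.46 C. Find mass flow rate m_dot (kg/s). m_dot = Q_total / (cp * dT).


Step 1: Total heat Q = 161 * 0.967 W = 155.69 W
Step 2: denom = cp * dT = 4186 * 19.46 = 81460
Step 3: m_dot = 155.69 / 81460 = 0.001911 kg/s

0.001911 kg/s
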